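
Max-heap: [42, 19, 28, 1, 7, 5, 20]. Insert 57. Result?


Append 57: [42, 19, 28, 1, 7, 5, 20, 57]
Bubble up: swap idx 7(57) with idx 3(1); swap idx 3(57) with idx 1(19); swap idx 1(57) with idx 0(42)
Result: [57, 42, 28, 19, 7, 5, 20, 1]


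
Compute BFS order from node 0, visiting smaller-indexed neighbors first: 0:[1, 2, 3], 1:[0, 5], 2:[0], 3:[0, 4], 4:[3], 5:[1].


BFS queue: start with [0]
Visit order: [0, 1, 2, 3, 5, 4]


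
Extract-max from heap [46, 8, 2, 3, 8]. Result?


Max = 46
Replace root with last, heapify down
Resulting heap: [8, 8, 2, 3]


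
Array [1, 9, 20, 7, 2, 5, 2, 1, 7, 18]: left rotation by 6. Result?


Left rotate by 6: [2, 1, 7, 18, 1, 9, 20, 7, 2, 5]


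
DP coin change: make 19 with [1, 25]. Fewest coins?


dp[0]=0; dp[i]=1+min(dp[i-c] for c in coins)
...dp[14]=14, dp[15]=15, dp[16]=16, dp[17]=17, dp[18]=18, dp[19]=19
Minimum coins for 19 = 19


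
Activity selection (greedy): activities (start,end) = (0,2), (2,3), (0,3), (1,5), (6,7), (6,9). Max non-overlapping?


Greedy: pick earliest-ending, then skip overlaps.
Selected (3 activities): [(0, 2), (2, 3), (6, 7)]


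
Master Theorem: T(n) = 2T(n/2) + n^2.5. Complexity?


a=2, b=2, c=2.5. log_2(2)=1 < c=2.5. Case 3: O(n^c) = O(n^2.500)
Complexity: O(n^2.500)


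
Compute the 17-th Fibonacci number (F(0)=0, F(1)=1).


F(n)=F(n-1)+F(n-2)
...F(15)=610, F(16)=987, F(17)=1597


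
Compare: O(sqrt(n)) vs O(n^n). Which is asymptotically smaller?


sublinear grows slower than n^n
O(sqrt(n)) is asymptotically smaller; O(n^n) grows faster


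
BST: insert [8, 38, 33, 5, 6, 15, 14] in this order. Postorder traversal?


Root = 8; build tree by BST insertion.
Postorder traversal: [6, 5, 14, 15, 33, 38, 8]


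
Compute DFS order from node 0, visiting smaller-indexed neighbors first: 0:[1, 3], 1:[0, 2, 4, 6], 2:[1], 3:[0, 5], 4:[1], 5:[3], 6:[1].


DFS stack-based: start with [0]
Visit order: [0, 1, 2, 4, 6, 3, 5]


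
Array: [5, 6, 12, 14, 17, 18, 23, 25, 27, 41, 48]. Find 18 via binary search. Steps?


Search for 18:
[0,10] mid=5 arr[5]=18
Total: 1 comparisons


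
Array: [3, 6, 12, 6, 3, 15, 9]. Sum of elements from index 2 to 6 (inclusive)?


Prefix sums: [0, 3, 9, 21, 27, 30, 45, 54]
Sum[2..6] = prefix[7] - prefix[2] = 54 - 9 = 45


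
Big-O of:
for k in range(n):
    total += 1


Per nesting level: O(n) = O(n)
Complexity: O(n)


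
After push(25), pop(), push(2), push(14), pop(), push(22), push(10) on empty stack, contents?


push(25) -> [25]
pop() returns 25 -> []
push(2) -> [2]
push(14) -> [2, 14]
pop() returns 14 -> [2]
push(22) -> [2, 22]
push(10) -> [2, 22, 10]
Final stack (bottom to top): [2, 22, 10]


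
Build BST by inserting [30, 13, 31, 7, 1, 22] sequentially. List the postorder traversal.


Root = 30; build tree by BST insertion.
Postorder traversal: [1, 7, 22, 13, 31, 30]


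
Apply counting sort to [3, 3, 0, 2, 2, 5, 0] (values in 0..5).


Count array: [2, 0, 2, 2, 0, 1]
Reconstruct: [0, 0, 2, 2, 3, 3, 5]


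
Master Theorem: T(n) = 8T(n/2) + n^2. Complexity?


a=8, b=2, c=2. log_2(8)=3 > c=2. Case 1: O(n^log_b(a)) = O(n^3)
Complexity: O(n^3)


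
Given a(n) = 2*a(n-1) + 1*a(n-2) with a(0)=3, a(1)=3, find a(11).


Build bottom-up:
...a(9)=4179, a(10)=10089, a(11)=2*10089+1*4179=24357


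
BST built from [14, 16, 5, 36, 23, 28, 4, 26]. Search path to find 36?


BST root = 14
Search for 36: compare at each node
Path: [14, 16, 36]


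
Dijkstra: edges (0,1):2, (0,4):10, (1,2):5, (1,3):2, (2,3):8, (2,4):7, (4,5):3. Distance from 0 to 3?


Dijkstra from 0:
Distances: {0: 0, 1: 2, 2: 7, 3: 4, 4: 10, 5: 13}
Shortest distance to 3 = 4, path = [0, 1, 3]


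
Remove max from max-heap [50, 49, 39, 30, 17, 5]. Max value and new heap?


Max = 50
Replace root with last, heapify down
Resulting heap: [49, 30, 39, 5, 17]


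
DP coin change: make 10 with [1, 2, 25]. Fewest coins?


dp[0]=0; dp[i]=1+min(dp[i-c] for c in coins)
...dp[5]=3, dp[6]=3, dp[7]=4, dp[8]=4, dp[9]=5, dp[10]=5
Minimum coins for 10 = 5


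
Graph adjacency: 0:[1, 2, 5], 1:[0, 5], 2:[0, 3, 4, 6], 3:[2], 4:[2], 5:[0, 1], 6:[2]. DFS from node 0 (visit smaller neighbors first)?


DFS stack-based: start with [0]
Visit order: [0, 1, 5, 2, 3, 4, 6]


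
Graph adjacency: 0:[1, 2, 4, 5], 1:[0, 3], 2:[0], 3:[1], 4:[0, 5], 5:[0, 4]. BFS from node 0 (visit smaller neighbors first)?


BFS queue: start with [0]
Visit order: [0, 1, 2, 4, 5, 3]


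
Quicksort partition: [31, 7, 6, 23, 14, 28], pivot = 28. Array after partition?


Elements <= 28 go left of pivot.
Result: [7, 6, 23, 14, 28, 31], pivot at index 4


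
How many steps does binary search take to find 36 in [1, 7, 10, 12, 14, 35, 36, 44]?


Search for 36:
[0,7] mid=3 arr[3]=12
[4,7] mid=5 arr[5]=35
[6,7] mid=6 arr[6]=36
Total: 3 comparisons


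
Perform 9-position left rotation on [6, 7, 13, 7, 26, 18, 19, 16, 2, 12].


Left rotate by 9: [12, 6, 7, 13, 7, 26, 18, 19, 16, 2]


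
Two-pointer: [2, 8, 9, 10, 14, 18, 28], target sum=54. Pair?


Two pointers: lo=0, hi=6
No pair sums to 54


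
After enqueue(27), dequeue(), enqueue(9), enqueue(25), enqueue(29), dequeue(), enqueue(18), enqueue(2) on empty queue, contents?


enqueue(27) -> [27]
dequeue() returns 27 -> []
enqueue(9) -> [9]
enqueue(25) -> [9, 25]
enqueue(29) -> [9, 25, 29]
dequeue() returns 9 -> [25, 29]
enqueue(18) -> [25, 29, 18]
enqueue(2) -> [25, 29, 18, 2]
Final queue (front to back): [25, 29, 18, 2]


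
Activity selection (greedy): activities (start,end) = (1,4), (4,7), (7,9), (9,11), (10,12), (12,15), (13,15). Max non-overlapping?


Greedy: pick earliest-ending, then skip overlaps.
Selected (5 activities): [(1, 4), (4, 7), (7, 9), (9, 11), (12, 15)]


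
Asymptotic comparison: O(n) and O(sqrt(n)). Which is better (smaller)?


sublinear grows slower than linear
O(sqrt(n)) is asymptotically smaller; O(n) grows faster


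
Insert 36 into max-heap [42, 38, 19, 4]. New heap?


Append 36: [42, 38, 19, 4, 36]
Bubble up: no swaps needed
Result: [42, 38, 19, 4, 36]


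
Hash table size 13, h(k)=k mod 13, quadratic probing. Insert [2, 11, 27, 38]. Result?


Insertions: 2->slot 2; 11->slot 11; 27->slot 1; 38->slot 12
Table: [None, 27, 2, None, None, None, None, None, None, None, None, 11, 38]


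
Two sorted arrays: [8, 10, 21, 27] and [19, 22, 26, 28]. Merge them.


Compare heads, take smaller each step.
Merged: [8, 10, 19, 21, 22, 26, 27, 28]


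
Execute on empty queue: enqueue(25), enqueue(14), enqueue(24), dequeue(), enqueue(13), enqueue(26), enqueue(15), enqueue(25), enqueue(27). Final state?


enqueue(25) -> [25]
enqueue(14) -> [25, 14]
enqueue(24) -> [25, 14, 24]
dequeue() returns 25 -> [14, 24]
enqueue(13) -> [14, 24, 13]
enqueue(26) -> [14, 24, 13, 26]
enqueue(15) -> [14, 24, 13, 26, 15]
enqueue(25) -> [14, 24, 13, 26, 15, 25]
enqueue(27) -> [14, 24, 13, 26, 15, 25, 27]
Final queue (front to back): [14, 24, 13, 26, 15, 25, 27]


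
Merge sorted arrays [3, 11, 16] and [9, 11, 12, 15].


Compare heads, take smaller each step.
Merged: [3, 9, 11, 11, 12, 15, 16]


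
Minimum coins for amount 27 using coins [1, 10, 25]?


dp[0]=0; dp[i]=1+min(dp[i-c] for c in coins)
...dp[22]=4, dp[23]=5, dp[24]=6, dp[25]=1, dp[26]=2, dp[27]=3
Minimum coins for 27 = 3


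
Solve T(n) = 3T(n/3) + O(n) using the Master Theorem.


a=3, b=3, c=1. log_3(3)=1 = c=1. Case 2: O(n^c log n) = O(n log n)
Complexity: O(n log n)


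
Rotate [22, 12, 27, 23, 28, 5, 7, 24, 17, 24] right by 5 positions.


Right rotate by 5: [5, 7, 24, 17, 24, 22, 12, 27, 23, 28]


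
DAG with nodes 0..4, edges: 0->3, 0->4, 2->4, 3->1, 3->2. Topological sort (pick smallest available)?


Kahn's algorithm, process smallest node first
Order: [0, 3, 1, 2, 4]


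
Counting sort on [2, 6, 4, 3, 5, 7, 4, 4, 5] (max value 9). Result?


Count array: [0, 0, 1, 1, 3, 2, 1, 1, 0, 0]
Reconstruct: [2, 3, 4, 4, 4, 5, 5, 6, 7]


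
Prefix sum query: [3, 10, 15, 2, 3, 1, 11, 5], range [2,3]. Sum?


Prefix sums: [0, 3, 13, 28, 30, 33, 34, 45, 50]
Sum[2..3] = prefix[4] - prefix[2] = 30 - 13 = 17


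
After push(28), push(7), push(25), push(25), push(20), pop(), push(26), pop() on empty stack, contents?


push(28) -> [28]
push(7) -> [28, 7]
push(25) -> [28, 7, 25]
push(25) -> [28, 7, 25, 25]
push(20) -> [28, 7, 25, 25, 20]
pop() returns 20 -> [28, 7, 25, 25]
push(26) -> [28, 7, 25, 25, 26]
pop() returns 26 -> [28, 7, 25, 25]
Final stack (bottom to top): [28, 7, 25, 25]


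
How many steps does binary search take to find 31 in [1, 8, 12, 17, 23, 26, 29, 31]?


Search for 31:
[0,7] mid=3 arr[3]=17
[4,7] mid=5 arr[5]=26
[6,7] mid=6 arr[6]=29
[7,7] mid=7 arr[7]=31
Total: 4 comparisons


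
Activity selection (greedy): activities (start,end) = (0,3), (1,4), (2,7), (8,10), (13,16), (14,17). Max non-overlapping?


Greedy: pick earliest-ending, then skip overlaps.
Selected (3 activities): [(0, 3), (8, 10), (13, 16)]


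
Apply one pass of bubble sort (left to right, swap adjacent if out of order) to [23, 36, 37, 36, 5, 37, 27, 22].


After one pass: [23, 36, 36, 5, 37, 27, 22, 37]


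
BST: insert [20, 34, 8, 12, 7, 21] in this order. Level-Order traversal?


Root = 20; build tree by BST insertion.
Level-Order traversal: [20, 8, 34, 7, 12, 21]


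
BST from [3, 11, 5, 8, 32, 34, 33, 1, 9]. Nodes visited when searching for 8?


BST root = 3
Search for 8: compare at each node
Path: [3, 11, 5, 8]


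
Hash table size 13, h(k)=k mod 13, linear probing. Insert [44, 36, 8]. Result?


Insertions: 44->slot 5; 36->slot 10; 8->slot 8
Table: [None, None, None, None, None, 44, None, None, 8, None, 36, None, None]


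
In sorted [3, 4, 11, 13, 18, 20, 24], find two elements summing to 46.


Two pointers: lo=0, hi=6
No pair sums to 46


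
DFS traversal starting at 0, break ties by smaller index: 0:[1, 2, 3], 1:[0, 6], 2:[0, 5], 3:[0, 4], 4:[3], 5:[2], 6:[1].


DFS stack-based: start with [0]
Visit order: [0, 1, 6, 2, 5, 3, 4]


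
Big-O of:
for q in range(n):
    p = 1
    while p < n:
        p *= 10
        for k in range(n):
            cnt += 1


Per nesting level: O(n) * O(log n) * O(n) = O(n^2 log n)
Complexity: O(n^2 log n)


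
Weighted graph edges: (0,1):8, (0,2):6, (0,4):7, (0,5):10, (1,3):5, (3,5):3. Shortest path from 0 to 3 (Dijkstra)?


Dijkstra from 0:
Distances: {0: 0, 1: 8, 2: 6, 3: 13, 4: 7, 5: 10}
Shortest distance to 3 = 13, path = [0, 1, 3]


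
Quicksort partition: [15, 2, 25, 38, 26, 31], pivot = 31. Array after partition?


Elements <= 31 go left of pivot.
Result: [15, 2, 25, 26, 31, 38], pivot at index 4


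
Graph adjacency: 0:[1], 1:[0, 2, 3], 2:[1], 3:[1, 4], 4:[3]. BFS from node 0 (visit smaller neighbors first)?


BFS queue: start with [0]
Visit order: [0, 1, 2, 3, 4]


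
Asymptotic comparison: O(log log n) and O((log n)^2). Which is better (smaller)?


double-logarithmic grows slower than polylogarithmic
O(log log n) is asymptotically smaller; O((log n)^2) grows faster


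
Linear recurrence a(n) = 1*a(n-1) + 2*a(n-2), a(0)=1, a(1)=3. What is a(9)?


Build bottom-up:
...a(7)=171, a(8)=341, a(9)=1*341+2*171=683


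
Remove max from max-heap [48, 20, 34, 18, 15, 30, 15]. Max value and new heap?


Max = 48
Replace root with last, heapify down
Resulting heap: [34, 20, 30, 18, 15, 15]


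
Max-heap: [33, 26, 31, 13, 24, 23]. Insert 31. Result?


Append 31: [33, 26, 31, 13, 24, 23, 31]
Bubble up: no swaps needed
Result: [33, 26, 31, 13, 24, 23, 31]


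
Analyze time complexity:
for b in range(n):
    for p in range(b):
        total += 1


Per nesting level: O(n) * O(n) [triangular over b] = O(n^2)
Complexity: O(n^2)


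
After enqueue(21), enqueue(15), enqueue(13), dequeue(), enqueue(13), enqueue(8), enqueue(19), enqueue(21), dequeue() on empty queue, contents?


enqueue(21) -> [21]
enqueue(15) -> [21, 15]
enqueue(13) -> [21, 15, 13]
dequeue() returns 21 -> [15, 13]
enqueue(13) -> [15, 13, 13]
enqueue(8) -> [15, 13, 13, 8]
enqueue(19) -> [15, 13, 13, 8, 19]
enqueue(21) -> [15, 13, 13, 8, 19, 21]
dequeue() returns 15 -> [13, 13, 8, 19, 21]
Final queue (front to back): [13, 13, 8, 19, 21]


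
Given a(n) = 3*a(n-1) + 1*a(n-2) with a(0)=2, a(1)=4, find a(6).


Build bottom-up:
...a(4)=152, a(5)=502, a(6)=3*502+1*152=1658


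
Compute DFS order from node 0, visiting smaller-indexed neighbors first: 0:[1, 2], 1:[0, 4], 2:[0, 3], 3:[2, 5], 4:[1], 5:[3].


DFS stack-based: start with [0]
Visit order: [0, 1, 4, 2, 3, 5]


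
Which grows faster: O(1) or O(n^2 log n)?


constant grows slower than n^2 log n
O(1) is asymptotically smaller; O(n^2 log n) grows faster


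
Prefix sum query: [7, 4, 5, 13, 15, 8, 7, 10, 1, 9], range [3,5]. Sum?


Prefix sums: [0, 7, 11, 16, 29, 44, 52, 59, 69, 70, 79]
Sum[3..5] = prefix[6] - prefix[3] = 52 - 16 = 36


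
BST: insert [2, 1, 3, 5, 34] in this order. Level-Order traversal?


Root = 2; build tree by BST insertion.
Level-Order traversal: [2, 1, 3, 5, 34]


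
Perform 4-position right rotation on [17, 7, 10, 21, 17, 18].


Right rotate by 4: [10, 21, 17, 18, 17, 7]


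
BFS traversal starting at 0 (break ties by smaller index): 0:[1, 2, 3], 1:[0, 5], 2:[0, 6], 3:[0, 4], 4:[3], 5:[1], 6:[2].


BFS queue: start with [0]
Visit order: [0, 1, 2, 3, 5, 6, 4]


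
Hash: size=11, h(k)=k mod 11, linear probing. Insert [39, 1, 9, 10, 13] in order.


Insertions: 39->slot 6; 1->slot 1; 9->slot 9; 10->slot 10; 13->slot 2
Table: [None, 1, 13, None, None, None, 39, None, None, 9, 10]


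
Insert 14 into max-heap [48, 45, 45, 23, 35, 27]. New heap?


Append 14: [48, 45, 45, 23, 35, 27, 14]
Bubble up: no swaps needed
Result: [48, 45, 45, 23, 35, 27, 14]


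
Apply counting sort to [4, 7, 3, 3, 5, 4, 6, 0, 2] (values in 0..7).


Count array: [1, 0, 1, 2, 2, 1, 1, 1]
Reconstruct: [0, 2, 3, 3, 4, 4, 5, 6, 7]


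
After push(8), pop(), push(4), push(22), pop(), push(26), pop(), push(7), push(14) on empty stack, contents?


push(8) -> [8]
pop() returns 8 -> []
push(4) -> [4]
push(22) -> [4, 22]
pop() returns 22 -> [4]
push(26) -> [4, 26]
pop() returns 26 -> [4]
push(7) -> [4, 7]
push(14) -> [4, 7, 14]
Final stack (bottom to top): [4, 7, 14]


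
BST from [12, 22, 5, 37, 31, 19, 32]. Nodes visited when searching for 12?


BST root = 12
Search for 12: compare at each node
Path: [12]


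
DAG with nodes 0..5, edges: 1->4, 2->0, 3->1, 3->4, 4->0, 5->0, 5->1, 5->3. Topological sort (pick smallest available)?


Kahn's algorithm, process smallest node first
Order: [2, 5, 3, 1, 4, 0]


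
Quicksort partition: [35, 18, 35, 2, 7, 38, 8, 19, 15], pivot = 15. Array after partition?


Elements <= 15 go left of pivot.
Result: [2, 7, 8, 15, 18, 38, 35, 19, 35], pivot at index 3


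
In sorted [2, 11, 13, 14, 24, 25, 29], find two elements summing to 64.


Two pointers: lo=0, hi=6
No pair sums to 64


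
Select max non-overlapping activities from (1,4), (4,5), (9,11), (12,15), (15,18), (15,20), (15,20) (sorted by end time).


Greedy: pick earliest-ending, then skip overlaps.
Selected (5 activities): [(1, 4), (4, 5), (9, 11), (12, 15), (15, 18)]


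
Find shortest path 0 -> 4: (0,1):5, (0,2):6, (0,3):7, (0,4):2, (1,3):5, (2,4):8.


Dijkstra from 0:
Distances: {0: 0, 1: 5, 2: 6, 3: 7, 4: 2}
Shortest distance to 4 = 2, path = [0, 4]


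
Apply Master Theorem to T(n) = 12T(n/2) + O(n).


a=12, b=2, c=1. log_2(12)=3.585 > c=1. Case 1: O(n^log_b(a)) = O(n^3.585)
Complexity: O(n^3.585)


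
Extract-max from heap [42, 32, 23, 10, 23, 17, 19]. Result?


Max = 42
Replace root with last, heapify down
Resulting heap: [32, 23, 23, 10, 19, 17]


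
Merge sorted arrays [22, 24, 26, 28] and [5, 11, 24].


Compare heads, take smaller each step.
Merged: [5, 11, 22, 24, 24, 26, 28]


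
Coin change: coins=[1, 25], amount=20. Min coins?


dp[0]=0; dp[i]=1+min(dp[i-c] for c in coins)
...dp[15]=15, dp[16]=16, dp[17]=17, dp[18]=18, dp[19]=19, dp[20]=20
Minimum coins for 20 = 20


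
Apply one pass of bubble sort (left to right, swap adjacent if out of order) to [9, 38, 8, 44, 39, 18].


After one pass: [9, 8, 38, 39, 18, 44]


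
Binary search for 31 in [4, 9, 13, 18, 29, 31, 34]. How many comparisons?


Search for 31:
[0,6] mid=3 arr[3]=18
[4,6] mid=5 arr[5]=31
Total: 2 comparisons


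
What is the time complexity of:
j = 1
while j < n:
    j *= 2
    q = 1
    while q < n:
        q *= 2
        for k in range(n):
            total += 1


Per nesting level: O(log n) * O(log n) * O(n) = O(n (log n)^2)
Complexity: O(n (log n)^2)


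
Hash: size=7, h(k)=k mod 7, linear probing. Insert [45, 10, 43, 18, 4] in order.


Insertions: 45->slot 3; 10->slot 4; 43->slot 1; 18->slot 5; 4->slot 6
Table: [None, 43, None, 45, 10, 18, 4]


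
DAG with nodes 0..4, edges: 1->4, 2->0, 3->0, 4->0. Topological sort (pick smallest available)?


Kahn's algorithm, process smallest node first
Order: [1, 2, 3, 4, 0]


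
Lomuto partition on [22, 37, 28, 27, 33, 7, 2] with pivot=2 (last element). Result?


Elements <= 2 go left of pivot.
Result: [2, 37, 28, 27, 33, 7, 22], pivot at index 0


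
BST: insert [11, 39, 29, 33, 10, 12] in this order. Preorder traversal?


Root = 11; build tree by BST insertion.
Preorder traversal: [11, 10, 39, 29, 12, 33]


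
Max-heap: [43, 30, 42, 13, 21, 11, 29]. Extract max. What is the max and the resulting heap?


Max = 43
Replace root with last, heapify down
Resulting heap: [42, 30, 29, 13, 21, 11]


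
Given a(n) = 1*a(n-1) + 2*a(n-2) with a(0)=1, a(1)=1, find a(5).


Build bottom-up:
...a(3)=5, a(4)=11, a(5)=1*11+2*5=21


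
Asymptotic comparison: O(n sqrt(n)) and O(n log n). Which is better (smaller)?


linearithmic grows slower than n^1.5
O(n log n) is asymptotically smaller; O(n sqrt(n)) grows faster


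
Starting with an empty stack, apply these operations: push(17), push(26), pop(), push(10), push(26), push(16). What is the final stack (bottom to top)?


push(17) -> [17]
push(26) -> [17, 26]
pop() returns 26 -> [17]
push(10) -> [17, 10]
push(26) -> [17, 10, 26]
push(16) -> [17, 10, 26, 16]
Final stack (bottom to top): [17, 10, 26, 16]


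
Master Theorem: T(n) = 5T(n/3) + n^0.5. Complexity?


a=5, b=3, c=0.5. log_3(5)=1.465 > c=0.5. Case 1: O(n^log_b(a)) = O(n^1.465)
Complexity: O(n^1.465)


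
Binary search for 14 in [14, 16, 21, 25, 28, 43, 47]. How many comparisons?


Search for 14:
[0,6] mid=3 arr[3]=25
[0,2] mid=1 arr[1]=16
[0,0] mid=0 arr[0]=14
Total: 3 comparisons


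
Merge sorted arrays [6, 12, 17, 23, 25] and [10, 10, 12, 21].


Compare heads, take smaller each step.
Merged: [6, 10, 10, 12, 12, 17, 21, 23, 25]


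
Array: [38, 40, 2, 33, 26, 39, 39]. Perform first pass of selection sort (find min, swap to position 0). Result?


After one pass: [2, 40, 38, 33, 26, 39, 39]


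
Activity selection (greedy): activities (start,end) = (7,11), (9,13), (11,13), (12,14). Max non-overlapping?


Greedy: pick earliest-ending, then skip overlaps.
Selected (2 activities): [(7, 11), (11, 13)]


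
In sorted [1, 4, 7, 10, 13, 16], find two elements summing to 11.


Two pointers: lo=0, hi=5
Found pair: (1, 10) summing to 11


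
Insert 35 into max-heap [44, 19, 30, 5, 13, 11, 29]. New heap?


Append 35: [44, 19, 30, 5, 13, 11, 29, 35]
Bubble up: swap idx 7(35) with idx 3(5); swap idx 3(35) with idx 1(19)
Result: [44, 35, 30, 19, 13, 11, 29, 5]


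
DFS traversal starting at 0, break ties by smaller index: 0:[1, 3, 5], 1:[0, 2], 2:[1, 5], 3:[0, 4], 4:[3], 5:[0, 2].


DFS stack-based: start with [0]
Visit order: [0, 1, 2, 5, 3, 4]


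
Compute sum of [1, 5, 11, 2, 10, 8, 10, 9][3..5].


Prefix sums: [0, 1, 6, 17, 19, 29, 37, 47, 56]
Sum[3..5] = prefix[6] - prefix[3] = 37 - 17 = 20


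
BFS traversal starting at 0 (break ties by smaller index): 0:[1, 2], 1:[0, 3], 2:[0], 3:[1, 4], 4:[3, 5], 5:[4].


BFS queue: start with [0]
Visit order: [0, 1, 2, 3, 4, 5]


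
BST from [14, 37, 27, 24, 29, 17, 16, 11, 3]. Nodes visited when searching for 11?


BST root = 14
Search for 11: compare at each node
Path: [14, 11]


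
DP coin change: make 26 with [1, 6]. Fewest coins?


dp[0]=0; dp[i]=1+min(dp[i-c] for c in coins)
...dp[21]=6, dp[22]=7, dp[23]=8, dp[24]=4, dp[25]=5, dp[26]=6
Minimum coins for 26 = 6


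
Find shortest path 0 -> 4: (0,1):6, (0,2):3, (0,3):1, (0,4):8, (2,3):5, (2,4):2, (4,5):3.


Dijkstra from 0:
Distances: {0: 0, 1: 6, 2: 3, 3: 1, 4: 5, 5: 8}
Shortest distance to 4 = 5, path = [0, 2, 4]


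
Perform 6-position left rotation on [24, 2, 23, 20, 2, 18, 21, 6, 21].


Left rotate by 6: [21, 6, 21, 24, 2, 23, 20, 2, 18]


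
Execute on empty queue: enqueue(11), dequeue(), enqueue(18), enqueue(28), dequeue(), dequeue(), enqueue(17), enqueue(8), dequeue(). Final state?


enqueue(11) -> [11]
dequeue() returns 11 -> []
enqueue(18) -> [18]
enqueue(28) -> [18, 28]
dequeue() returns 18 -> [28]
dequeue() returns 28 -> []
enqueue(17) -> [17]
enqueue(8) -> [17, 8]
dequeue() returns 17 -> [8]
Final queue (front to back): [8]


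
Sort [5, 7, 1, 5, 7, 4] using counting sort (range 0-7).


Count array: [0, 1, 0, 0, 1, 2, 0, 2]
Reconstruct: [1, 4, 5, 5, 7, 7]


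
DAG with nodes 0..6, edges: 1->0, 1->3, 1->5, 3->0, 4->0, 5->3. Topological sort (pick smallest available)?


Kahn's algorithm, process smallest node first
Order: [1, 2, 4, 5, 3, 0, 6]


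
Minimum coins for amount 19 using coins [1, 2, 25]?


dp[0]=0; dp[i]=1+min(dp[i-c] for c in coins)
...dp[14]=7, dp[15]=8, dp[16]=8, dp[17]=9, dp[18]=9, dp[19]=10
Minimum coins for 19 = 10


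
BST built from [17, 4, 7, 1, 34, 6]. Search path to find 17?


BST root = 17
Search for 17: compare at each node
Path: [17]


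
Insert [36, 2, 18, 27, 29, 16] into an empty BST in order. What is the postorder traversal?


Root = 36; build tree by BST insertion.
Postorder traversal: [16, 29, 27, 18, 2, 36]


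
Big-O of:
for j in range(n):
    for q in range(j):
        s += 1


Per nesting level: O(n) * O(n) [triangular over j] = O(n^2)
Complexity: O(n^2)


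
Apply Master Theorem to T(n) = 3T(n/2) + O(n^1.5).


a=3, b=2, c=1.5. log_2(3)=1.585 > c=1.5. Case 1: O(n^log_b(a)) = O(n^1.585)
Complexity: O(n^1.585)


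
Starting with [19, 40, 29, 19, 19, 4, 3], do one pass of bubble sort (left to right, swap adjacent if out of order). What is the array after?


After one pass: [19, 29, 19, 19, 4, 3, 40]


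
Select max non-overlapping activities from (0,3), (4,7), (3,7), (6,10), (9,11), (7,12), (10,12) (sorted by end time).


Greedy: pick earliest-ending, then skip overlaps.
Selected (3 activities): [(0, 3), (4, 7), (9, 11)]


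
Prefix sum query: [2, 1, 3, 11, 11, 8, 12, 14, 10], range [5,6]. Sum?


Prefix sums: [0, 2, 3, 6, 17, 28, 36, 48, 62, 72]
Sum[5..6] = prefix[7] - prefix[5] = 48 - 28 = 20


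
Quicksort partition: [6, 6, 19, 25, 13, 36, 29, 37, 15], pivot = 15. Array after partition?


Elements <= 15 go left of pivot.
Result: [6, 6, 13, 15, 19, 36, 29, 37, 25], pivot at index 3


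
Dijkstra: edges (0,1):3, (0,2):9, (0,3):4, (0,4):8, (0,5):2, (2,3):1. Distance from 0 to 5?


Dijkstra from 0:
Distances: {0: 0, 1: 3, 2: 5, 3: 4, 4: 8, 5: 2}
Shortest distance to 5 = 2, path = [0, 5]


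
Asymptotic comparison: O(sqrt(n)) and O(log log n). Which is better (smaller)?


double-logarithmic grows slower than sublinear
O(log log n) is asymptotically smaller; O(sqrt(n)) grows faster


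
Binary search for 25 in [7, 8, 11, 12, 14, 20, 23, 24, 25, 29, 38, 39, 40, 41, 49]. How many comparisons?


Search for 25:
[0,14] mid=7 arr[7]=24
[8,14] mid=11 arr[11]=39
[8,10] mid=9 arr[9]=29
[8,8] mid=8 arr[8]=25
Total: 4 comparisons


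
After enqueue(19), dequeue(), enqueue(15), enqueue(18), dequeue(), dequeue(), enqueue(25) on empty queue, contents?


enqueue(19) -> [19]
dequeue() returns 19 -> []
enqueue(15) -> [15]
enqueue(18) -> [15, 18]
dequeue() returns 15 -> [18]
dequeue() returns 18 -> []
enqueue(25) -> [25]
Final queue (front to back): [25]


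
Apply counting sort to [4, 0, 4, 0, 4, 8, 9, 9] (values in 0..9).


Count array: [2, 0, 0, 0, 3, 0, 0, 0, 1, 2]
Reconstruct: [0, 0, 4, 4, 4, 8, 9, 9]


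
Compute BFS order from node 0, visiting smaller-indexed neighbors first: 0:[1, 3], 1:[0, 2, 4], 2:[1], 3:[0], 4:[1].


BFS queue: start with [0]
Visit order: [0, 1, 3, 2, 4]


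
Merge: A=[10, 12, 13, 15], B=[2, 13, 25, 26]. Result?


Compare heads, take smaller each step.
Merged: [2, 10, 12, 13, 13, 15, 25, 26]


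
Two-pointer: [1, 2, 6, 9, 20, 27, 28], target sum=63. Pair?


Two pointers: lo=0, hi=6
No pair sums to 63


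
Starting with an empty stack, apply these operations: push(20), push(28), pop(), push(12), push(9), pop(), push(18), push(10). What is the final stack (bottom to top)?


push(20) -> [20]
push(28) -> [20, 28]
pop() returns 28 -> [20]
push(12) -> [20, 12]
push(9) -> [20, 12, 9]
pop() returns 9 -> [20, 12]
push(18) -> [20, 12, 18]
push(10) -> [20, 12, 18, 10]
Final stack (bottom to top): [20, 12, 18, 10]


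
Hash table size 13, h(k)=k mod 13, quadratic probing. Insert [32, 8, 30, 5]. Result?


Insertions: 32->slot 6; 8->slot 8; 30->slot 4; 5->slot 5
Table: [None, None, None, None, 30, 5, 32, None, 8, None, None, None, None]


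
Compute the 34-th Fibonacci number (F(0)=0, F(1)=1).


F(n)=F(n-1)+F(n-2)
...F(32)=2178309, F(33)=3524578, F(34)=5702887


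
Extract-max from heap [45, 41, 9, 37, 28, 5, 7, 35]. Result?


Max = 45
Replace root with last, heapify down
Resulting heap: [41, 37, 9, 35, 28, 5, 7]


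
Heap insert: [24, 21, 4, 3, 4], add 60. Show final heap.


Append 60: [24, 21, 4, 3, 4, 60]
Bubble up: swap idx 5(60) with idx 2(4); swap idx 2(60) with idx 0(24)
Result: [60, 21, 24, 3, 4, 4]


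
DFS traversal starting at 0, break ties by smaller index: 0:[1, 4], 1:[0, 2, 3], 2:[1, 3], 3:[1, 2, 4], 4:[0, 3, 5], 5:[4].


DFS stack-based: start with [0]
Visit order: [0, 1, 2, 3, 4, 5]


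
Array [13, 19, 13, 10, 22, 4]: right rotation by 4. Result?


Right rotate by 4: [13, 10, 22, 4, 13, 19]


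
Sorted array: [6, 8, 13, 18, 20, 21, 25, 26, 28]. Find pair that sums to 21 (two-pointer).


Two pointers: lo=0, hi=8
Found pair: (8, 13) summing to 21


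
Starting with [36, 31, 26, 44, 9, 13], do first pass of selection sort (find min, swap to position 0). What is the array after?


After one pass: [9, 31, 26, 44, 36, 13]


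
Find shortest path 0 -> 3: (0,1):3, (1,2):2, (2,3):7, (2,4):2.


Dijkstra from 0:
Distances: {0: 0, 1: 3, 2: 5, 3: 12, 4: 7}
Shortest distance to 3 = 12, path = [0, 1, 2, 3]


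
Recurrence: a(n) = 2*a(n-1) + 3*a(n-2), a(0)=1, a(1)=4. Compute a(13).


Build bottom-up:
...a(11)=221434, a(12)=664301, a(13)=2*664301+3*221434=1992904


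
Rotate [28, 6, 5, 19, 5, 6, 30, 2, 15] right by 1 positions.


Right rotate by 1: [15, 28, 6, 5, 19, 5, 6, 30, 2]


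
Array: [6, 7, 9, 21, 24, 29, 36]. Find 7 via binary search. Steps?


Search for 7:
[0,6] mid=3 arr[3]=21
[0,2] mid=1 arr[1]=7
Total: 2 comparisons


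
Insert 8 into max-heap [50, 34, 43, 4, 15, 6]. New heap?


Append 8: [50, 34, 43, 4, 15, 6, 8]
Bubble up: no swaps needed
Result: [50, 34, 43, 4, 15, 6, 8]


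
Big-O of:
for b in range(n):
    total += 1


Per nesting level: O(n) = O(n)
Complexity: O(n)


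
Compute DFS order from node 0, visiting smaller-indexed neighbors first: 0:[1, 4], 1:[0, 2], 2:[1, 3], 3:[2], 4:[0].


DFS stack-based: start with [0]
Visit order: [0, 1, 2, 3, 4]


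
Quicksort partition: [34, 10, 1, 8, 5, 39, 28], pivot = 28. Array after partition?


Elements <= 28 go left of pivot.
Result: [10, 1, 8, 5, 28, 39, 34], pivot at index 4


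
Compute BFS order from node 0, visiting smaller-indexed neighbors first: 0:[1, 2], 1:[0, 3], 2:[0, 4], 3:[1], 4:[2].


BFS queue: start with [0]
Visit order: [0, 1, 2, 3, 4]


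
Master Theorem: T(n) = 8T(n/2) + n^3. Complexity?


a=8, b=2, c=3. log_2(8)=3 = c=3. Case 2: O(n^c log n) = O(n^3 log n)
Complexity: O(n^3 log n)


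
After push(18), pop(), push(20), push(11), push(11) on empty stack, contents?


push(18) -> [18]
pop() returns 18 -> []
push(20) -> [20]
push(11) -> [20, 11]
push(11) -> [20, 11, 11]
Final stack (bottom to top): [20, 11, 11]


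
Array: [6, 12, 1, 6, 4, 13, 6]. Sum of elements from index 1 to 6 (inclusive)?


Prefix sums: [0, 6, 18, 19, 25, 29, 42, 48]
Sum[1..6] = prefix[7] - prefix[1] = 48 - 6 = 42


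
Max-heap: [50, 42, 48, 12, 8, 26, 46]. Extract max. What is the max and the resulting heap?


Max = 50
Replace root with last, heapify down
Resulting heap: [48, 42, 46, 12, 8, 26]


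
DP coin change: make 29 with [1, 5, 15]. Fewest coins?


dp[0]=0; dp[i]=1+min(dp[i-c] for c in coins)
...dp[24]=6, dp[25]=3, dp[26]=4, dp[27]=5, dp[28]=6, dp[29]=7
Minimum coins for 29 = 7


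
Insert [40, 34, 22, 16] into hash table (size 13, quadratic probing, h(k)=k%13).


Insertions: 40->slot 1; 34->slot 8; 22->slot 9; 16->slot 3
Table: [None, 40, None, 16, None, None, None, None, 34, 22, None, None, None]


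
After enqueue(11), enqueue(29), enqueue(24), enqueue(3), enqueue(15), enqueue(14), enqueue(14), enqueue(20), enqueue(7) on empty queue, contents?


enqueue(11) -> [11]
enqueue(29) -> [11, 29]
enqueue(24) -> [11, 29, 24]
enqueue(3) -> [11, 29, 24, 3]
enqueue(15) -> [11, 29, 24, 3, 15]
enqueue(14) -> [11, 29, 24, 3, 15, 14]
enqueue(14) -> [11, 29, 24, 3, 15, 14, 14]
enqueue(20) -> [11, 29, 24, 3, 15, 14, 14, 20]
enqueue(7) -> [11, 29, 24, 3, 15, 14, 14, 20, 7]
Final queue (front to back): [11, 29, 24, 3, 15, 14, 14, 20, 7]


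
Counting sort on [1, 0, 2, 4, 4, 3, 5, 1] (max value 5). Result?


Count array: [1, 2, 1, 1, 2, 1]
Reconstruct: [0, 1, 1, 2, 3, 4, 4, 5]


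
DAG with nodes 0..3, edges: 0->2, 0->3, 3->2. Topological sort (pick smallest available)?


Kahn's algorithm, process smallest node first
Order: [0, 1, 3, 2]


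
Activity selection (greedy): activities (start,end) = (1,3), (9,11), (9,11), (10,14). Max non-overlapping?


Greedy: pick earliest-ending, then skip overlaps.
Selected (2 activities): [(1, 3), (9, 11)]


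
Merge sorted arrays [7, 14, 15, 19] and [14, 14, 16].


Compare heads, take smaller each step.
Merged: [7, 14, 14, 14, 15, 16, 19]


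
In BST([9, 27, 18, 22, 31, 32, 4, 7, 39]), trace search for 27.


BST root = 9
Search for 27: compare at each node
Path: [9, 27]


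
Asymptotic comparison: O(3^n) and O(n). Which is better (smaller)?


linear grows slower than exponential (base 3)
O(n) is asymptotically smaller; O(3^n) grows faster


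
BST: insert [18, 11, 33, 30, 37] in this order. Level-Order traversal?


Root = 18; build tree by BST insertion.
Level-Order traversal: [18, 11, 33, 30, 37]


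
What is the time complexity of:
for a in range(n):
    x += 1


Per nesting level: O(n) = O(n)
Complexity: O(n)


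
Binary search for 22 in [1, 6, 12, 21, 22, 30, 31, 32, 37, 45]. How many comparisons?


Search for 22:
[0,9] mid=4 arr[4]=22
Total: 1 comparisons


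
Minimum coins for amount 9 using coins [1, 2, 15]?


dp[0]=0; dp[i]=1+min(dp[i-c] for c in coins)
...dp[4]=2, dp[5]=3, dp[6]=3, dp[7]=4, dp[8]=4, dp[9]=5
Minimum coins for 9 = 5


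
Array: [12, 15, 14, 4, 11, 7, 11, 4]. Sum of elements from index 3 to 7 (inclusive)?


Prefix sums: [0, 12, 27, 41, 45, 56, 63, 74, 78]
Sum[3..7] = prefix[8] - prefix[3] = 78 - 41 = 37


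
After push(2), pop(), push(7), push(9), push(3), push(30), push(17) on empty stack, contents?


push(2) -> [2]
pop() returns 2 -> []
push(7) -> [7]
push(9) -> [7, 9]
push(3) -> [7, 9, 3]
push(30) -> [7, 9, 3, 30]
push(17) -> [7, 9, 3, 30, 17]
Final stack (bottom to top): [7, 9, 3, 30, 17]


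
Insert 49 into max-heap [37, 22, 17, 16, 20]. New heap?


Append 49: [37, 22, 17, 16, 20, 49]
Bubble up: swap idx 5(49) with idx 2(17); swap idx 2(49) with idx 0(37)
Result: [49, 22, 37, 16, 20, 17]


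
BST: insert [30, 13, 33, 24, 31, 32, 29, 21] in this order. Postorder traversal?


Root = 30; build tree by BST insertion.
Postorder traversal: [21, 29, 24, 13, 32, 31, 33, 30]


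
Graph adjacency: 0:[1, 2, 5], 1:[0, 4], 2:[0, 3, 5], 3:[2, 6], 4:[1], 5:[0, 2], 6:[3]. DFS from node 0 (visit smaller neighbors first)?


DFS stack-based: start with [0]
Visit order: [0, 1, 4, 2, 3, 6, 5]


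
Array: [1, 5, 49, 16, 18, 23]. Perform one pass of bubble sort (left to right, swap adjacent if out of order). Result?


After one pass: [1, 5, 16, 18, 23, 49]


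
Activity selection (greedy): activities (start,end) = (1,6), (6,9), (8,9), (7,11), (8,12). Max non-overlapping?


Greedy: pick earliest-ending, then skip overlaps.
Selected (2 activities): [(1, 6), (6, 9)]


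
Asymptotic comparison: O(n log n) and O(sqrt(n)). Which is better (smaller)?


sublinear grows slower than linearithmic
O(sqrt(n)) is asymptotically smaller; O(n log n) grows faster


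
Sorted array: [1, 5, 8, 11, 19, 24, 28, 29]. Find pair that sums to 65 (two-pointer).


Two pointers: lo=0, hi=7
No pair sums to 65


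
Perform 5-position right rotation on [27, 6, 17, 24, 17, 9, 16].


Right rotate by 5: [17, 24, 17, 9, 16, 27, 6]


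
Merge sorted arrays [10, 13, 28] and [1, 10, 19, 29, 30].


Compare heads, take smaller each step.
Merged: [1, 10, 10, 13, 19, 28, 29, 30]


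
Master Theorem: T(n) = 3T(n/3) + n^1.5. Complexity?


a=3, b=3, c=1.5. log_3(3)=1 < c=1.5. Case 3: O(n^c) = O(n^1.500)
Complexity: O(n^1.500)


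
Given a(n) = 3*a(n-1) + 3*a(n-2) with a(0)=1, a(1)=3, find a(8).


Build bottom-up:
...a(6)=2457, a(7)=9315, a(8)=3*9315+3*2457=35316


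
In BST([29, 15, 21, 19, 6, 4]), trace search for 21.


BST root = 29
Search for 21: compare at each node
Path: [29, 15, 21]


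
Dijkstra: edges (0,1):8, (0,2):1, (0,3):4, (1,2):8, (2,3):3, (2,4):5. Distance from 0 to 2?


Dijkstra from 0:
Distances: {0: 0, 1: 8, 2: 1, 3: 4, 4: 6}
Shortest distance to 2 = 1, path = [0, 2]


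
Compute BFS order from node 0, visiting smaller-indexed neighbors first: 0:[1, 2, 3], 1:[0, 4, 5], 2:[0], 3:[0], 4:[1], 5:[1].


BFS queue: start with [0]
Visit order: [0, 1, 2, 3, 4, 5]


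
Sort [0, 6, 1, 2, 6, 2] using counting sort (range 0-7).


Count array: [1, 1, 2, 0, 0, 0, 2, 0]
Reconstruct: [0, 1, 2, 2, 6, 6]


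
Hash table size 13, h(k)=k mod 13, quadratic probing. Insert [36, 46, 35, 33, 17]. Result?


Insertions: 36->slot 10; 46->slot 7; 35->slot 9; 33->slot 8; 17->slot 4
Table: [None, None, None, None, 17, None, None, 46, 33, 35, 36, None, None]


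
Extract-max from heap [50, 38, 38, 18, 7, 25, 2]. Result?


Max = 50
Replace root with last, heapify down
Resulting heap: [38, 18, 38, 2, 7, 25]


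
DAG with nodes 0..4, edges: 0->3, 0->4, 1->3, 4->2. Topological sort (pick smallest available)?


Kahn's algorithm, process smallest node first
Order: [0, 1, 3, 4, 2]


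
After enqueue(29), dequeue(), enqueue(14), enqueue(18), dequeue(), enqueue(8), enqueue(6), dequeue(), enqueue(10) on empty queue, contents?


enqueue(29) -> [29]
dequeue() returns 29 -> []
enqueue(14) -> [14]
enqueue(18) -> [14, 18]
dequeue() returns 14 -> [18]
enqueue(8) -> [18, 8]
enqueue(6) -> [18, 8, 6]
dequeue() returns 18 -> [8, 6]
enqueue(10) -> [8, 6, 10]
Final queue (front to back): [8, 6, 10]


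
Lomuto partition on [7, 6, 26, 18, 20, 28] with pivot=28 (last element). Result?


Elements <= 28 go left of pivot.
Result: [7, 6, 26, 18, 20, 28], pivot at index 5


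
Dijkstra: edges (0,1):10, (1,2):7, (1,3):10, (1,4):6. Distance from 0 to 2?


Dijkstra from 0:
Distances: {0: 0, 1: 10, 2: 17, 3: 20, 4: 16}
Shortest distance to 2 = 17, path = [0, 1, 2]


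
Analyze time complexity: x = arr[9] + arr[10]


Analysis: constant-time operation, no loop
Complexity: O(1)


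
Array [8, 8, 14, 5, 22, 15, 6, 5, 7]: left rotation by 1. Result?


Left rotate by 1: [8, 14, 5, 22, 15, 6, 5, 7, 8]


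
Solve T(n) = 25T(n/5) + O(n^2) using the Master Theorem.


a=25, b=5, c=2. log_5(25)=2 = c=2. Case 2: O(n^c log n) = O(n^2 log n)
Complexity: O(n^2 log n)


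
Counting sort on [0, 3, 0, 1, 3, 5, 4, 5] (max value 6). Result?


Count array: [2, 1, 0, 2, 1, 2, 0]
Reconstruct: [0, 0, 1, 3, 3, 4, 5, 5]


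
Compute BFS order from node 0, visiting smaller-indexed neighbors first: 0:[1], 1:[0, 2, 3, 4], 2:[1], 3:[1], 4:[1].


BFS queue: start with [0]
Visit order: [0, 1, 2, 3, 4]


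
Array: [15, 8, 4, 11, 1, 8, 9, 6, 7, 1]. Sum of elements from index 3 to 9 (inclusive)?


Prefix sums: [0, 15, 23, 27, 38, 39, 47, 56, 62, 69, 70]
Sum[3..9] = prefix[10] - prefix[3] = 70 - 27 = 43


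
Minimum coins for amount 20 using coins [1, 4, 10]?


dp[0]=0; dp[i]=1+min(dp[i-c] for c in coins)
...dp[15]=3, dp[16]=4, dp[17]=5, dp[18]=3, dp[19]=4, dp[20]=2
Minimum coins for 20 = 2


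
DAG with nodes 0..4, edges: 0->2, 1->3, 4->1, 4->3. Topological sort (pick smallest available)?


Kahn's algorithm, process smallest node first
Order: [0, 2, 4, 1, 3]


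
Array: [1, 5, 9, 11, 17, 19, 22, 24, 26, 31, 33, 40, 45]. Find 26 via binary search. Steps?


Search for 26:
[0,12] mid=6 arr[6]=22
[7,12] mid=9 arr[9]=31
[7,8] mid=7 arr[7]=24
[8,8] mid=8 arr[8]=26
Total: 4 comparisons


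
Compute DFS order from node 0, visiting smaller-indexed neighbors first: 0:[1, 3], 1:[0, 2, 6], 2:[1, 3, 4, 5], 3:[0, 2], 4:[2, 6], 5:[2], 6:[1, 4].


DFS stack-based: start with [0]
Visit order: [0, 1, 2, 3, 4, 6, 5]


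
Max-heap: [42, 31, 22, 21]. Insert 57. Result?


Append 57: [42, 31, 22, 21, 57]
Bubble up: swap idx 4(57) with idx 1(31); swap idx 1(57) with idx 0(42)
Result: [57, 42, 22, 21, 31]


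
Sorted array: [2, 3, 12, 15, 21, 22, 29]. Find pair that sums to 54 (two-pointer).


Two pointers: lo=0, hi=6
No pair sums to 54


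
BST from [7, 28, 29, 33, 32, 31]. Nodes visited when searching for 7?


BST root = 7
Search for 7: compare at each node
Path: [7]


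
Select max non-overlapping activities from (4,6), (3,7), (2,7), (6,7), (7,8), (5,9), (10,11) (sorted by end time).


Greedy: pick earliest-ending, then skip overlaps.
Selected (4 activities): [(4, 6), (6, 7), (7, 8), (10, 11)]


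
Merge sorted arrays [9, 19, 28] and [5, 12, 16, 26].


Compare heads, take smaller each step.
Merged: [5, 9, 12, 16, 19, 26, 28]


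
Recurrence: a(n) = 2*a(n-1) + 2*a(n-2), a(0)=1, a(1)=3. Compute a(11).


Build bottom-up:
...a(9)=9136, a(10)=24960, a(11)=2*24960+2*9136=68192


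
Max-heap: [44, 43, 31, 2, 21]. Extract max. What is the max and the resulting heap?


Max = 44
Replace root with last, heapify down
Resulting heap: [43, 21, 31, 2]


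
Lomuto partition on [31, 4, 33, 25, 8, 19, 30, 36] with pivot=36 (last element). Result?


Elements <= 36 go left of pivot.
Result: [31, 4, 33, 25, 8, 19, 30, 36], pivot at index 7


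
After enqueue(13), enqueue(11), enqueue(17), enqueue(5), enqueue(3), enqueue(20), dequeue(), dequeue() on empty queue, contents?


enqueue(13) -> [13]
enqueue(11) -> [13, 11]
enqueue(17) -> [13, 11, 17]
enqueue(5) -> [13, 11, 17, 5]
enqueue(3) -> [13, 11, 17, 5, 3]
enqueue(20) -> [13, 11, 17, 5, 3, 20]
dequeue() returns 13 -> [11, 17, 5, 3, 20]
dequeue() returns 11 -> [17, 5, 3, 20]
Final queue (front to back): [17, 5, 3, 20]


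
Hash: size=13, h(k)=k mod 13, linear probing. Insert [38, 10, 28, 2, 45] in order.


Insertions: 38->slot 12; 10->slot 10; 28->slot 2; 2->slot 3; 45->slot 6
Table: [None, None, 28, 2, None, None, 45, None, None, None, 10, None, 38]
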